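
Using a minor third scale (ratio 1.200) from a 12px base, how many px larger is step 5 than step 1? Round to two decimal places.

Step 1: 12.0 × 1.200 = 14.4000px
Step 5: 12.0 × 1.200⁵ = 29.8598px
Difference: 29.8598 − 14.4000 = 15.4598px

15.46px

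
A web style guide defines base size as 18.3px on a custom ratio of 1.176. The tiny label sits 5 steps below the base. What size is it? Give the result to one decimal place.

Each step on a modular scale multiplies by the ratio, so the size n steps from the base is base × ratioⁿ.
18.3 ÷ 1.176⁵ = 18.3 ÷ 2.24924 ≈ 8.14

8.1px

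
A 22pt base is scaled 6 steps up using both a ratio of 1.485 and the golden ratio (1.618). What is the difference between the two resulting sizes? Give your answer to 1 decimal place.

At 1.485: 22.0 × 1.485⁶ = 235.929pt
Golden ratio: 22.0 × 1.618⁶ = 394.724pt
Difference: 394.724 − 235.929 = 158.795pt

158.8pt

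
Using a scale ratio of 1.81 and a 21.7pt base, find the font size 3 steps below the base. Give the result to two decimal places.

Every step multiplies by the scale ratio.
21.7 ÷ 1.81³ = 21.7 ÷ 5.92974 ≈ 3.66

3.66pt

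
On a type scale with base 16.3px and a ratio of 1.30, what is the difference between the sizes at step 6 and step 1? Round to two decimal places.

Step 1: 16.3 × 1.30 = 21.1900px
Step 6: 16.3 × 1.30⁶ = 78.6770px
Difference: 78.6770 − 21.1900 = 57.4870px

57.49px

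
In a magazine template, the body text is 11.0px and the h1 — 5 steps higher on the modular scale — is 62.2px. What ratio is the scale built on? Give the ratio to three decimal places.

1.414

The ratio satisfies 11.0 × r⁵ = 62.2, so r = (62.2 / 11.0)^(1/5).
r = 5.6545^(1/5) ≈ 1.4141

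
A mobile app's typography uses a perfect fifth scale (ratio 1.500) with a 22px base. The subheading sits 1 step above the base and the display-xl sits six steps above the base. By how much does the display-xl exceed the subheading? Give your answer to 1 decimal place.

Step 1: 22.0 × 1.500 = 33.000px
Step 6: 22.0 × 1.500⁶ = 250.594px
Difference: 250.594 − 33.000 = 217.594px

217.6px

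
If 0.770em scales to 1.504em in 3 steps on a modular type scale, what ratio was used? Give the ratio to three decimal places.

1.250

r³ = 1.504 / 0.770, so r = (1.504/0.770)^(1/3).
r = 1.9532^(1/3) ≈ 1.2500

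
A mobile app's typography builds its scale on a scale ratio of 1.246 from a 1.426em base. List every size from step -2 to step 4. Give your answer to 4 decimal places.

Step -2: 1.426 ÷ 1.246² = 0.9185
Step -1: 1.426 ÷ 1.246 = 1.1445
Step 0: 1.426em
Step 1: 1.426 × 1.246 = 1.7768
Step 2: 1.426 × 1.246² = 2.2139
Step 3: 1.426 × 1.246³ = 2.7585
Step 4: 1.426 × 1.246⁴ = 3.4371

0.9185em, 1.1445em, 1.4260em, 1.7768em, 2.2139em, 2.7585em, 3.4371em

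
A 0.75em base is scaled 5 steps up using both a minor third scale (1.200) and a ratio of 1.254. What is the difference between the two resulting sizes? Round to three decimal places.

0.459em

Minor third: 0.75 × 1.200⁵ = 1.86624em
At 1.254: 0.75 × 1.254⁵ = 2.32567em
Difference: 2.32567 − 1.86624 = 0.45943em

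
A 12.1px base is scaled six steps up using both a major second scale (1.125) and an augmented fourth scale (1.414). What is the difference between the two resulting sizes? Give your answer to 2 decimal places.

Major second: 12.1 × 1.125⁶ = 24.5302px
Augmented fourth: 12.1 × 1.414⁶ = 96.7123px
Difference: 96.7123 − 24.5302 = 72.1821px

72.18px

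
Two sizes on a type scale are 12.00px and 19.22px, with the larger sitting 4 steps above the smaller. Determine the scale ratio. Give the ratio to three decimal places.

r⁴ = 19.22 / 12.00, so r = (19.22/12.00)^(1/4).
r = 1.6017^(1/4) ≈ 1.1250

1.125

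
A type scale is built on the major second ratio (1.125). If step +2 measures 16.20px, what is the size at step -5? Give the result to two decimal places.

The gap is -5 − (2) = -7 steps, so the factor is 1.125^-7.
16.20 ÷ 1.125⁷ = 16.20 ÷ 2.28070 ≈ 7.103

7.10px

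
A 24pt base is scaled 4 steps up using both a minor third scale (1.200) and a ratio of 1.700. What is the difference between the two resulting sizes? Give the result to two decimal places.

150.68pt

Minor third: 24.0 × 1.200⁴ = 49.7664pt
At 1.700: 24.0 × 1.700⁴ = 200.4504pt
Difference: 200.4504 − 49.7664 = 150.6840pt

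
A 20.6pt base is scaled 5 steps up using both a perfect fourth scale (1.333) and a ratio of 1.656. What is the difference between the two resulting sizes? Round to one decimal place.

169.8pt

Perfect fourth: 20.6 × 1.333⁵ = 86.700pt
At 1.656: 20.6 × 1.656⁵ = 256.548pt
Difference: 256.548 − 86.700 = 169.848pt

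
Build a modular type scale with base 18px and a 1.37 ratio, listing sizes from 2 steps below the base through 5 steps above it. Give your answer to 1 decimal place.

9.6px, 13.1px, 18.0px, 24.7px, 33.8px, 46.3px, 63.4px, 86.9px

Step -2: 18.0 ÷ 1.37² = 9.6
Step -1: 18.0 ÷ 1.37 = 13.1
Step 0: 18px
Step 1: 18.0 × 1.37 = 24.7
Step 2: 18.0 × 1.37² = 33.8
Step 3: 18.0 × 1.37³ = 46.3
Step 4: 18.0 × 1.37⁴ = 63.4
Step 5: 18.0 × 1.37⁵ = 86.9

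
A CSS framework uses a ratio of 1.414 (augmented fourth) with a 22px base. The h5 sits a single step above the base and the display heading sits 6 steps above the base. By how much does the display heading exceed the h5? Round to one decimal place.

Step 1: 22.0 × 1.414 = 31.108px
Step 6: 22.0 × 1.414⁶ = 175.841px
Difference: 175.841 − 31.108 = 144.733px

144.7px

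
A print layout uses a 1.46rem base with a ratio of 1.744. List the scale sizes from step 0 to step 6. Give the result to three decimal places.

1.460rem, 2.546rem, 4.441rem, 7.744rem, 13.506rem, 23.555rem, 41.080rem

Step 0: 1.46rem
Step 1: 1.46 × 1.744 = 2.546
Step 2: 1.46 × 1.744² = 4.441
Step 3: 1.46 × 1.744³ = 7.744
Step 4: 1.46 × 1.744⁴ = 13.506
Step 5: 1.46 × 1.744⁵ = 23.555
Step 6: 1.46 × 1.744⁶ = 41.080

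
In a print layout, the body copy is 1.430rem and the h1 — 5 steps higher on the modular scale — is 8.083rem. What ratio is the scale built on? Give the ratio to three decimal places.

The ratio satisfies 1.430 × r⁵ = 8.083, so r = (8.083 / 1.430)^(1/5).
r = 5.6524^(1/5) ≈ 1.4140

1.414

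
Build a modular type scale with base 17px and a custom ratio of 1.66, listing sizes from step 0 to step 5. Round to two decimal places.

Step 0: 17px
Step 1: 17.0 × 1.66 = 28.22
Step 2: 17.0 × 1.66² = 46.85
Step 3: 17.0 × 1.66³ = 77.76
Step 4: 17.0 × 1.66⁴ = 129.09
Step 5: 17.0 × 1.66⁵ = 214.28

17.00px, 28.22px, 46.85px, 77.76px, 129.09px, 214.28px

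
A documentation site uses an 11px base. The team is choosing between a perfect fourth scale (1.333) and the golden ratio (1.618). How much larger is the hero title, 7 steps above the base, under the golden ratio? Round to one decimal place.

Perfect fourth: 11.0 × 1.333⁷ = 82.263px
Golden ratio: 11.0 × 1.618⁷ = 319.332px
Difference: 319.332 − 82.263 = 237.069px

237.1px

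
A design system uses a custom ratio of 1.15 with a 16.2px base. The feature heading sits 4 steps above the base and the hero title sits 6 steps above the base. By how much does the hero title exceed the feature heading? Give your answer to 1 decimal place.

9.1px

Step 4: 16.2 × 1.15⁴ = 28.334px
Step 6: 16.2 × 1.15⁶ = 37.472px
Difference: 37.472 − 28.334 = 9.138px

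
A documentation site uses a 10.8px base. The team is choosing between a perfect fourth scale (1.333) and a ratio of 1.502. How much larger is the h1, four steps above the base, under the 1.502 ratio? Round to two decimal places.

Perfect fourth: 10.8 × 1.333⁴ = 34.0992px
At 1.502: 10.8 × 1.502⁴ = 54.9672px
Difference: 54.9672 − 34.0992 = 20.8680px

20.87px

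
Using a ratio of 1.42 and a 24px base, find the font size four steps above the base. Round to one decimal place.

97.6px

A modular type scale is a geometric sequence: sizeₙ = base × rⁿ.
24.0 × 1.42⁴ = 24.0 × 4.06587 ≈ 97.58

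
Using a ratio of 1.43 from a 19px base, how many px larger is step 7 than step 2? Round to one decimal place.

Step 2: 19.0 × 1.43² = 38.853px
Step 7: 19.0 × 1.43⁷ = 232.330px
Difference: 232.330 − 38.853 = 193.477px

193.5px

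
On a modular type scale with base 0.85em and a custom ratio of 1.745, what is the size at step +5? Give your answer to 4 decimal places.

Each step on a modular scale multiplies by the ratio, so the size n steps from the base is base × ratioⁿ.
0.85 × 1.745⁵ = 0.85 × 16.17995 ≈ 13.7530

13.7530em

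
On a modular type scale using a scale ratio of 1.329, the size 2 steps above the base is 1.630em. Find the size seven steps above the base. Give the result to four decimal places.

1.630 × 1.329⁵ = 1.630 × 4.14596 ≈ 6.7579

6.7579em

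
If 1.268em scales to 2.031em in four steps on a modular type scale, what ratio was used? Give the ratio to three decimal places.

r⁴ = 2.031 / 1.268, so r = (2.031/1.268)^(1/4).
r = 1.6017^(1/4) ≈ 1.1250

1.125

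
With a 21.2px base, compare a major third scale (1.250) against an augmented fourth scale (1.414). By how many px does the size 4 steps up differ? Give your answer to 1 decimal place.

33.0px

Major third: 21.2 × 1.250⁴ = 51.758px
Augmented fourth: 21.2 × 1.414⁴ = 84.749px
Difference: 84.749 − 51.758 = 32.991px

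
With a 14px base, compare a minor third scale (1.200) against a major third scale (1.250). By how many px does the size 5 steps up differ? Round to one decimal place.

Minor third: 14.0 × 1.200⁵ = 34.836px
Major third: 14.0 × 1.250⁵ = 42.725px
Difference: 42.725 − 34.836 = 7.889px

7.9px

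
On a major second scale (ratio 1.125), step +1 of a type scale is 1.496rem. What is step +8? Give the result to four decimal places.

3.4119rem

Moving from step +1 to step +8 is 7 steps up, so multiply by r⁷.
1.496 × 1.125⁷ = 1.496 × 2.28070 ≈ 3.4119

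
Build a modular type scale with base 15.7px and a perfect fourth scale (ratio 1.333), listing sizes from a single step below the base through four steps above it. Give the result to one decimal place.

11.8px, 15.7px, 20.9px, 27.9px, 37.2px, 49.6px

Step -1: 15.7 ÷ 1.333 = 11.8
Step 0: 15.7px
Step 1: 15.7 × 1.333 = 20.9
Step 2: 15.7 × 1.333² = 27.9
Step 3: 15.7 × 1.333³ = 37.2
Step 4: 15.7 × 1.333⁴ = 49.6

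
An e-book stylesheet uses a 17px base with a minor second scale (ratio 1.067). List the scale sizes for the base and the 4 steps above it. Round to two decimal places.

Step 0: 17px
Step 1: 17.0 × 1.067 = 18.14
Step 2: 17.0 × 1.067² = 19.35
Step 3: 17.0 × 1.067³ = 20.65
Step 4: 17.0 × 1.067⁴ = 22.03

17.00px, 18.14px, 19.35px, 20.65px, 22.03px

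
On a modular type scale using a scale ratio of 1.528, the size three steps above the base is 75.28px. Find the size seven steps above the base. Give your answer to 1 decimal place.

The gap is 7 − (3) = 4 steps, so the factor is 1.528^4.
75.28 × 1.528⁴ = 75.28 × 5.45122 ≈ 410.368

410.4px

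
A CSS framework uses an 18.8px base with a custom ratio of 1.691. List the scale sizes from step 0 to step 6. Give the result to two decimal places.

Step 0: 18.8px
Step 1: 18.8 × 1.691 = 31.79
Step 2: 18.8 × 1.691² = 53.76
Step 3: 18.8 × 1.691³ = 90.91
Step 4: 18.8 × 1.691⁴ = 153.72
Step 5: 18.8 × 1.691⁵ = 259.94
Step 6: 18.8 × 1.691⁶ = 439.56

18.80px, 31.79px, 53.76px, 90.91px, 153.72px, 259.94px, 439.56px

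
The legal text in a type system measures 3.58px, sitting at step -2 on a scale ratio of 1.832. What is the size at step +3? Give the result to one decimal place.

73.9px

The gap is 3 − (-2) = 5 steps, so the factor is 1.832^5.
3.58 × 1.832⁵ = 3.58 × 20.63609 ≈ 73.877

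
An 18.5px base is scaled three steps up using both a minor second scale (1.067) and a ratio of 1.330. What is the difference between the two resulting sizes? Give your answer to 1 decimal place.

21.1px

Minor second: 18.5 × 1.067³ = 22.473px
At 1.330: 18.5 × 1.330³ = 43.524px
Difference: 43.524 − 22.473 = 21.051px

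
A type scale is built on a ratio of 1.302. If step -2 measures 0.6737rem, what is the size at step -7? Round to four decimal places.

0.6737 ÷ 1.302⁵ = 0.6737 ÷ 3.74158 ≈ 0.1801

0.1801rem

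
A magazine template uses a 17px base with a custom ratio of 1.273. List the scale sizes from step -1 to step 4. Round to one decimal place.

13.4px, 17.0px, 21.6px, 27.5px, 35.1px, 44.6px

Step -1: 17.0 ÷ 1.273 = 13.4
Step 0: 17px
Step 1: 17.0 × 1.273 = 21.6
Step 2: 17.0 × 1.273² = 27.5
Step 3: 17.0 × 1.273³ = 35.1
Step 4: 17.0 × 1.273⁴ = 44.6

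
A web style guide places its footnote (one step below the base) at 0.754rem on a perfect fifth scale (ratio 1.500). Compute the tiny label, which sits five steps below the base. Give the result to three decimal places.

0.754 ÷ 1.500⁴ = 0.754 ÷ 5.06250 ≈ 0.149

0.149rem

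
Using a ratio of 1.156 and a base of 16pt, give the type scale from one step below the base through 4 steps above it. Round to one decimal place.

Step -1: 16.0 ÷ 1.156 = 13.8
Step 0: 16pt
Step 1: 16.0 × 1.156 = 18.5
Step 2: 16.0 × 1.156² = 21.4
Step 3: 16.0 × 1.156³ = 24.7
Step 4: 16.0 × 1.156⁴ = 28.6

13.8pt, 16.0pt, 18.5pt, 21.4pt, 24.7pt, 28.6pt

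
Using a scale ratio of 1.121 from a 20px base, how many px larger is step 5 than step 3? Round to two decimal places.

7.23px

Step 3: 20.0 × 1.121³ = 28.1739px
Step 5: 20.0 × 1.121⁵ = 35.4045px
Difference: 35.4045 − 28.1739 = 7.2306px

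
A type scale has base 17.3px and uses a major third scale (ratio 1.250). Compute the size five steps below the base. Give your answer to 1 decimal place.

5.7px

Every step multiplies by the scale ratio.
17.3 ÷ 1.250⁵ = 17.3 ÷ 3.05176 ≈ 5.67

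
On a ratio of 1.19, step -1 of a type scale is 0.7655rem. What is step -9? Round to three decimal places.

0.190rem

Moving from step -1 to step -9 is 8 steps down, so divide by r⁸.
0.7655 ÷ 1.19⁸ = 0.7655 ÷ 4.02139 ≈ 0.190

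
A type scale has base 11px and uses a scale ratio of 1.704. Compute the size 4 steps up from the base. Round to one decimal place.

92.7px

Each step on a modular scale multiplies by the ratio, so the size n steps from the base is base × ratioⁿ.
11.0 × 1.704⁴ = 11.0 × 8.43099 ≈ 92.74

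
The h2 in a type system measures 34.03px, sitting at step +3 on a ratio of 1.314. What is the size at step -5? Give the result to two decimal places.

3.83px

The gap is -5 − (3) = -8 steps, so the factor is 1.314^-8.
34.03 ÷ 1.314⁸ = 34.03 ÷ 8.88716 ≈ 3.829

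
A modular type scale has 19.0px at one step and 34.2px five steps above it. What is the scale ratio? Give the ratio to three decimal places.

r⁵ = 34.2 / 19.0, so r = (34.2/19.0)^(1/5).
r = 1.8000^(1/5) ≈ 1.1247

1.125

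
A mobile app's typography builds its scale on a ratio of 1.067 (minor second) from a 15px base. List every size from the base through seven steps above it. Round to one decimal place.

15.0px, 16.0px, 17.1px, 18.2px, 19.4px, 20.7px, 22.1px, 23.6px

Step 0: 15px
Step 1: 15.0 × 1.067 = 16.0
Step 2: 15.0 × 1.067² = 17.1
Step 3: 15.0 × 1.067³ = 18.2
Step 4: 15.0 × 1.067⁴ = 19.4
Step 5: 15.0 × 1.067⁵ = 20.7
Step 6: 15.0 × 1.067⁶ = 22.1
Step 7: 15.0 × 1.067⁷ = 23.6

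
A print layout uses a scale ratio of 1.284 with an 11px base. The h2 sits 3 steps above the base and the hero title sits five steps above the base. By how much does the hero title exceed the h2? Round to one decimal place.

Step 3: 11.0 × 1.284³ = 23.286px
Step 5: 11.0 × 1.284⁵ = 38.390px
Difference: 38.390 − 23.286 = 15.104px

15.1px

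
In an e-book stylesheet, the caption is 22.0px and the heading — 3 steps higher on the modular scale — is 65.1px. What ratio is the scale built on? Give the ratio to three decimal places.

r³ = 65.1 / 22.0, so r = (65.1/22.0)^(1/3).
r = 2.9591^(1/3) ≈ 1.4357

1.436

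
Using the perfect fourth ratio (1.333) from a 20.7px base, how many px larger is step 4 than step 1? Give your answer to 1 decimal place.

37.8px

Step 1: 20.7 × 1.333 = 27.593px
Step 4: 20.7 × 1.333⁴ = 65.357px
Difference: 65.357 − 27.593 = 37.764px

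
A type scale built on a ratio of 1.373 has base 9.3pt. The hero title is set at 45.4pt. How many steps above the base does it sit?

1.373ⁿ = 45.4 / 9.3 = 4.8817
n = ln(4.8817) / ln(1.373) = 1.5855 / 0.3170 ≈ 5.00

5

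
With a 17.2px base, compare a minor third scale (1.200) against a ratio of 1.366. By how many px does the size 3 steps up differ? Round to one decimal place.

Minor third: 17.2 × 1.200³ = 29.722px
At 1.366: 17.2 × 1.366³ = 43.841px
Difference: 43.841 − 29.722 = 14.119px

14.1px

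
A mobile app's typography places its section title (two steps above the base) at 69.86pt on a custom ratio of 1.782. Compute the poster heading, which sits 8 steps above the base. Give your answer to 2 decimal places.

2237.05pt

The gap is 8 − (2) = 6 steps, so the factor is 1.782^6.
69.86 × 1.782⁶ = 69.86 × 32.02183 ≈ 2237.045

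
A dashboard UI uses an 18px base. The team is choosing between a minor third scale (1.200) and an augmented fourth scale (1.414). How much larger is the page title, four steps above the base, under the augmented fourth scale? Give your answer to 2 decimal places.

34.63px

Minor third: 18.0 × 1.200⁴ = 37.3248px
Augmented fourth: 18.0 × 1.414⁴ = 71.9565px
Difference: 71.9565 − 37.3248 = 34.6317px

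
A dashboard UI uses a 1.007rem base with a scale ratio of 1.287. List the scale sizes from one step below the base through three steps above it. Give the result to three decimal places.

Step -1: 1.007 ÷ 1.287 = 0.782
Step 0: 1.007rem
Step 1: 1.007 × 1.287 = 1.296
Step 2: 1.007 × 1.287² = 1.668
Step 3: 1.007 × 1.287³ = 2.147

0.782rem, 1.007rem, 1.296rem, 1.668rem, 2.147rem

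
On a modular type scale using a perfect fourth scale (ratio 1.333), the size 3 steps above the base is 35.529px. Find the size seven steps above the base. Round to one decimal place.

112.2px

Moving from step +3 to step +7 is 4 steps up, so multiply by r⁴.
35.529 × 1.333⁴ = 35.529 × 3.15733 ≈ 112.177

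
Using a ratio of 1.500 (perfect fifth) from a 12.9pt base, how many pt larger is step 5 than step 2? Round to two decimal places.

68.93pt

Step 2: 12.9 × 1.500² = 29.0250pt
Step 5: 12.9 × 1.500⁵ = 97.9594pt
Difference: 97.9594 − 29.0250 = 68.9344pt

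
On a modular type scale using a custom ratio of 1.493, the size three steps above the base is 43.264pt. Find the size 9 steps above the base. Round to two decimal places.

The gap is 9 − (3) = 6 steps, so the factor is 1.493^6.
43.264 × 1.493⁶ = 43.264 × 11.07539 ≈ 479.165

479.17pt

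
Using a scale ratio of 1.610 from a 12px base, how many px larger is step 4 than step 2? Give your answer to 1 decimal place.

49.5px

Step 2: 12.0 × 1.610² = 31.105px
Step 4: 12.0 × 1.610⁴ = 80.628px
Difference: 80.628 − 31.105 = 49.523px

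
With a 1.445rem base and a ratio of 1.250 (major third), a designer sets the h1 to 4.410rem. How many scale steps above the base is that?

1.250ⁿ = 4.410 / 1.445 = 3.0519
n = ln(3.0519) / ln(1.250) = 1.1158 / 0.2231 ≈ 5.00

5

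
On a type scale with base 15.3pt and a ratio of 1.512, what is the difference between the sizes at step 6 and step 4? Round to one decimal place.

102.8pt

Step 4: 15.3 × 1.512⁴ = 79.965pt
Step 6: 15.3 × 1.512⁶ = 182.811pt
Difference: 182.811 − 79.965 = 102.846pt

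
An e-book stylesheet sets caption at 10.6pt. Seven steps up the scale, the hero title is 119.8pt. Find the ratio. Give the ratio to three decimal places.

The ratio satisfies 10.6 × r⁷ = 119.8, so r = (119.8 / 10.6)^(1/7).
r = 11.3019^(1/7) ≈ 1.4140

1.414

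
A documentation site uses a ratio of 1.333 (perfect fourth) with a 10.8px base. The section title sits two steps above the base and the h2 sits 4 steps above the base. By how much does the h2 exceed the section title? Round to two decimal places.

14.91px

Step 2: 10.8 × 1.333² = 19.1904px
Step 4: 10.8 × 1.333⁴ = 34.0992px
Difference: 34.0992 − 19.1904 = 14.9088px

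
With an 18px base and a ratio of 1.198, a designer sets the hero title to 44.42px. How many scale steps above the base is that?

1.198ⁿ = 44.42 / 18 = 2.4678
n = ln(2.4678) / ln(1.198) = 0.9033 / 0.1807 ≈ 5.00

5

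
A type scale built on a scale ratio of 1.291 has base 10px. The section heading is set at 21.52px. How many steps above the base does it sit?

3

1.291ⁿ = 21.52 / 10 = 2.1520
n = ln(2.1520) / ln(1.291) = 0.7664 / 0.2554 ≈ 3.00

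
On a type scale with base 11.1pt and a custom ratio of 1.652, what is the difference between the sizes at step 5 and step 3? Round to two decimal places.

86.53pt

Step 3: 11.1 × 1.652³ = 50.0441pt
Step 5: 11.1 × 1.652⁵ = 136.5756pt
Difference: 136.5756 − 50.0441 = 86.5315pt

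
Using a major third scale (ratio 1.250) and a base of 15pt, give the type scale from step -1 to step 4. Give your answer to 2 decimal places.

12.00pt, 15.00pt, 18.75pt, 23.44pt, 29.30pt, 36.62pt

Step -1: 15.0 ÷ 1.250 = 12.00
Step 0: 15pt
Step 1: 15.0 × 1.250 = 18.75
Step 2: 15.0 × 1.250² = 23.44
Step 3: 15.0 × 1.250³ = 29.30
Step 4: 15.0 × 1.250⁴ = 36.62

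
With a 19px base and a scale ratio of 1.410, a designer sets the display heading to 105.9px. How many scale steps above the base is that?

5

1.410ⁿ = 105.9 / 19 = 5.5737
n = ln(5.5737) / ln(1.410) = 1.7181 / 0.3436 ≈ 5.00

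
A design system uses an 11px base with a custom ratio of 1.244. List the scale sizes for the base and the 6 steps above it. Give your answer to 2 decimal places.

Step 0: 11px
Step 1: 11.0 × 1.244 = 13.68
Step 2: 11.0 × 1.244² = 17.02
Step 3: 11.0 × 1.244³ = 21.18
Step 4: 11.0 × 1.244⁴ = 26.34
Step 5: 11.0 × 1.244⁵ = 32.77
Step 6: 11.0 × 1.244⁶ = 40.77

11.00px, 13.68px, 17.02px, 21.18px, 26.34px, 32.77px, 40.77px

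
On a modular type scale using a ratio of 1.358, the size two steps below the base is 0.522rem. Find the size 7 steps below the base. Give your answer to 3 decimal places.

The gap is -7 − (-2) = -5 steps, so the factor is 1.358^-5.
0.522 ÷ 1.358⁵ = 0.522 ÷ 4.61848 ≈ 0.113

0.113rem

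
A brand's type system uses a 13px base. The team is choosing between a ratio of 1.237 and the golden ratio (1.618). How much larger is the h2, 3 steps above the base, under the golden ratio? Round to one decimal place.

At 1.237: 13.0 × 1.237³ = 24.607px
Golden ratio: 13.0 × 1.618³ = 55.065px
Difference: 55.065 − 24.607 = 30.458px

30.5px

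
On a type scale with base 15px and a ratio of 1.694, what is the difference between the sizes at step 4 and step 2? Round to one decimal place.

Step 2: 15.0 × 1.694² = 43.045px
Step 4: 15.0 × 1.694⁴ = 123.522px
Difference: 123.522 − 43.045 = 80.477px

80.5px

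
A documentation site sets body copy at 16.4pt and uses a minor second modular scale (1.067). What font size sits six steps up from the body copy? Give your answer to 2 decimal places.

Every step multiplies by the scale ratio.
16.4 × 1.067⁶ = 16.4 × 1.47566 ≈ 24.20

24.20pt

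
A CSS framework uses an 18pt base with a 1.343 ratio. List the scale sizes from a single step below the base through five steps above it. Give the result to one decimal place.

Step -1: 18.0 ÷ 1.343 = 13.4
Step 0: 18pt
Step 1: 18.0 × 1.343 = 24.2
Step 2: 18.0 × 1.343² = 32.5
Step 3: 18.0 × 1.343³ = 43.6
Step 4: 18.0 × 1.343⁴ = 58.6
Step 5: 18.0 × 1.343⁵ = 78.6

13.4pt, 18.0pt, 24.2pt, 32.5pt, 43.6pt, 58.6pt, 78.6pt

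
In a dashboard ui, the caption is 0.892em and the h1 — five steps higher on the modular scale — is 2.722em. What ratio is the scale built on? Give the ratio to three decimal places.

r⁵ = 2.722 / 0.892, so r = (2.722/0.892)^(1/5).
r = 3.0516^(1/5) ≈ 1.2500

1.250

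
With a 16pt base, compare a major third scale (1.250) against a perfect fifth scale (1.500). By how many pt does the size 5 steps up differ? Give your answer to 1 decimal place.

Major third: 16.0 × 1.250⁵ = 48.828pt
Perfect fifth: 16.0 × 1.500⁵ = 121.500pt
Difference: 121.500 − 48.828 = 72.672pt

72.7pt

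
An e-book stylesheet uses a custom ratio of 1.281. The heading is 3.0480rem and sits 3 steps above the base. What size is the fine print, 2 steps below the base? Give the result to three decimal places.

The gap is -2 − (3) = -5 steps, so the factor is 1.281^-5.
3.0480 ÷ 1.281⁵ = 3.0480 ÷ 3.44942 ≈ 0.884

0.884rem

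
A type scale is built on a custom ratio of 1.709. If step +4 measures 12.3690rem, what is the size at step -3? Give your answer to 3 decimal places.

0.290rem

The gap is -3 − (4) = -7 steps, so the factor is 1.709^-7.
12.3690 ÷ 1.709⁷ = 12.3690 ÷ 42.57890 ≈ 0.290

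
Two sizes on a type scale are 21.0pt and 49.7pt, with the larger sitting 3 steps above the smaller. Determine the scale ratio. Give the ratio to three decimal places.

1.333

The ratio satisfies 21.0 × r³ = 49.7, so r = (49.7 / 21.0)^(1/3).
r = 2.3667^(1/3) ≈ 1.3326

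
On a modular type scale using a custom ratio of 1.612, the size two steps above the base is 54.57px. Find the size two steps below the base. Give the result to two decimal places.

8.08px

Moving from step +2 to step -2 is 4 steps down, so divide by r⁴.
54.57 ÷ 1.612⁴ = 54.57 ÷ 6.75243 ≈ 8.082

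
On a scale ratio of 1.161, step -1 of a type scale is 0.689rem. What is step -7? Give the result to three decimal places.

0.281rem

Moving from step -1 to step -7 is 6 steps down, so divide by r⁶.
0.689 ÷ 1.161⁶ = 0.689 ÷ 2.44903 ≈ 0.281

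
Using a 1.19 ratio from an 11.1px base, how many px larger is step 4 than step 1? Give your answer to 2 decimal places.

Step 1: 11.1 × 1.19 = 13.2090px
Step 4: 11.1 × 1.19⁴ = 22.2593px
Difference: 22.2593 − 13.2090 = 9.0503px

9.05px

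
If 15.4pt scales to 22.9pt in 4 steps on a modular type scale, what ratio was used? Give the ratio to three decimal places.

1.104

The ratio satisfies 15.4 × r⁴ = 22.9, so r = (22.9 / 15.4)^(1/4).
r = 1.4870^(1/4) ≈ 1.1043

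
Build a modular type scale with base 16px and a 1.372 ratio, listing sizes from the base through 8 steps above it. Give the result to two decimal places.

16.00px, 21.95px, 30.12px, 41.32px, 56.69px, 77.78px, 106.72px, 146.42px, 200.89px

Step 0: 16px
Step 1: 16.0 × 1.372 = 21.95
Step 2: 16.0 × 1.372² = 30.12
Step 3: 16.0 × 1.372³ = 41.32
Step 4: 16.0 × 1.372⁴ = 56.69
Step 5: 16.0 × 1.372⁵ = 77.78
Step 6: 16.0 × 1.372⁶ = 106.72
Step 7: 16.0 × 1.372⁷ = 146.42
Step 8: 16.0 × 1.372⁸ = 200.89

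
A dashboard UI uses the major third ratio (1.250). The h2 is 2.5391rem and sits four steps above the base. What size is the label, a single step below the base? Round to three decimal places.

2.5391 ÷ 1.250⁵ = 2.5391 ÷ 3.05176 ≈ 0.832

0.832rem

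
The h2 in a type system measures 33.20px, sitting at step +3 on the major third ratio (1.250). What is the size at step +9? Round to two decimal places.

33.20 × 1.250⁶ = 33.20 × 3.81470 ≈ 126.648

126.65px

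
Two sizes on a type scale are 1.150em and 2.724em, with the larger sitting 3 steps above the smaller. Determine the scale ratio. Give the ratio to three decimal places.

1.333

The ratio satisfies 1.150 × r³ = 2.724, so r = (2.724 / 1.150)^(1/3).
r = 2.3687^(1/3) ≈ 1.3330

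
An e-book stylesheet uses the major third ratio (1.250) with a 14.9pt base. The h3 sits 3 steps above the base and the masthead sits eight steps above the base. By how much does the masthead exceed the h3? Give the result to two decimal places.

Step 3: 14.9 × 1.250³ = 29.1016pt
Step 8: 14.9 × 1.250⁸ = 88.8109pt
Difference: 88.8109 − 29.1016 = 59.7093pt

59.71pt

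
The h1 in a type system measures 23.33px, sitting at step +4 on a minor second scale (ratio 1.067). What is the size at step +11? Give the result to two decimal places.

36.73px

23.33 × 1.067⁷ = 23.33 × 1.57453 ≈ 36.734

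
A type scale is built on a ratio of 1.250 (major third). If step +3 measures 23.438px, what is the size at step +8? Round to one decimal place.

The gap is 8 − (3) = 5 steps, so the factor is 1.250^5.
23.438 × 1.250⁵ = 23.438 × 3.05176 ≈ 71.527

71.5px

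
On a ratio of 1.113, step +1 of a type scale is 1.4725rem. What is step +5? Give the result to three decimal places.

1.4725 × 1.113⁴ = 1.4725 × 1.53455 ≈ 2.260

2.260rem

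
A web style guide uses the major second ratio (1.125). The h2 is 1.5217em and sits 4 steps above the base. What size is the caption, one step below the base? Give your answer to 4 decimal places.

1.5217 ÷ 1.125⁵ = 1.5217 ÷ 1.80203 ≈ 0.8444

0.8444em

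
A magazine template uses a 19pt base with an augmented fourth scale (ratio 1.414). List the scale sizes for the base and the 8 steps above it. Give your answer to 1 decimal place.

Step 0: 19pt
Step 1: 19.0 × 1.414 = 26.9
Step 2: 19.0 × 1.414² = 38.0
Step 3: 19.0 × 1.414³ = 53.7
Step 4: 19.0 × 1.414⁴ = 76.0
Step 5: 19.0 × 1.414⁵ = 107.4
Step 6: 19.0 × 1.414⁶ = 151.9
Step 7: 19.0 × 1.414⁷ = 214.7
Step 8: 19.0 × 1.414⁸ = 303.6

19.0pt, 26.9pt, 38.0pt, 53.7pt, 76.0pt, 107.4pt, 151.9pt, 214.7pt, 303.6pt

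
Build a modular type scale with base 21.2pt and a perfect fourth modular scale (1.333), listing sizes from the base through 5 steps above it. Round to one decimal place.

21.2pt, 28.3pt, 37.7pt, 50.2pt, 66.9pt, 89.2pt

Step 0: 21.2pt
Step 1: 21.2 × 1.333 = 28.3
Step 2: 21.2 × 1.333² = 37.7
Step 3: 21.2 × 1.333³ = 50.2
Step 4: 21.2 × 1.333⁴ = 66.9
Step 5: 21.2 × 1.333⁵ = 89.2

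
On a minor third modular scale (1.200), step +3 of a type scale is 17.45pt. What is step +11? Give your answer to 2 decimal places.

75.03pt

The gap is 11 − (3) = 8 steps, so the factor is 1.200^8.
17.45 × 1.200⁸ = 17.45 × 4.29982 ≈ 75.032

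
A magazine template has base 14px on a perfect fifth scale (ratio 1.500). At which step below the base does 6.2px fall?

2

1.500ⁿ = 14 / 6.2 = 2.2581
n = ln(2.2581) / ln(1.500) = 0.8145 / 0.4055 ≈ 2.01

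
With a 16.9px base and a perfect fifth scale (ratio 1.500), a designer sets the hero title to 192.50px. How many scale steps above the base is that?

6

1.500ⁿ = 192.50 / 16.9 = 11.3905
n = ln(11.3905) / ln(1.500) = 2.4328 / 0.4055 ≈ 6.00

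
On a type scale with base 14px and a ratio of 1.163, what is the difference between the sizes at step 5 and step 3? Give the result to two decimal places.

7.76px

Step 3: 14.0 × 1.163³ = 22.0225px
Step 5: 14.0 × 1.163⁵ = 29.7870px
Difference: 29.7870 − 22.0225 = 7.7645px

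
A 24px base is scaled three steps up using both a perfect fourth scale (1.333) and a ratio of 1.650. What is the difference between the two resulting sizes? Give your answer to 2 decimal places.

50.96px

Perfect fourth: 24.0 × 1.333³ = 56.8462px
At 1.650: 24.0 × 1.650³ = 107.8110px
Difference: 107.8110 − 56.8462 = 50.9648px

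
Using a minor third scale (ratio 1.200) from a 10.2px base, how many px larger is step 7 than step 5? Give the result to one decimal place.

11.2px

Step 5: 10.2 × 1.200⁵ = 25.381px
Step 7: 10.2 × 1.200⁷ = 36.548px
Difference: 36.548 − 25.381 = 11.167px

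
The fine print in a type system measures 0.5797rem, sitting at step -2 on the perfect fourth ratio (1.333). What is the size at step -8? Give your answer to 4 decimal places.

Moving from step -2 to step -8 is 6 steps down, so divide by r⁶.
0.5797 ÷ 1.333⁶ = 0.5797 ÷ 5.61023 ≈ 0.1033

0.1033rem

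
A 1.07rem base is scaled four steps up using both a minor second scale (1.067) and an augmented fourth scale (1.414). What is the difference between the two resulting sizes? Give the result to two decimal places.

Minor second: 1.07 × 1.067⁴ = 1.3869rem
Augmented fourth: 1.07 × 1.414⁴ = 4.2774rem
Difference: 4.2774 − 1.3869 = 2.8905rem

2.89rem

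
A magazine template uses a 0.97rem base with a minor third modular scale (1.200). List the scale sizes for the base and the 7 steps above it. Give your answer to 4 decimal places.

0.9700rem, 1.1640rem, 1.3968rem, 1.6762rem, 2.0114rem, 2.4137rem, 2.8964rem, 3.4757rem

Step 0: 0.97rem
Step 1: 0.97 × 1.200 = 1.1640
Step 2: 0.97 × 1.200² = 1.3968
Step 3: 0.97 × 1.200³ = 1.6762
Step 4: 0.97 × 1.200⁴ = 2.0114
Step 5: 0.97 × 1.200⁵ = 2.4137
Step 6: 0.97 × 1.200⁶ = 2.8964
Step 7: 0.97 × 1.200⁷ = 3.4757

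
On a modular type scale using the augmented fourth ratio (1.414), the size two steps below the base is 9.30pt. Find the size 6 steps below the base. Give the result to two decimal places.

9.30 ÷ 1.414⁴ = 9.30 ÷ 3.99758 ≈ 2.326

2.33pt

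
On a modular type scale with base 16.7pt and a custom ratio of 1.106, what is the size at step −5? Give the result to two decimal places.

Every step multiplies by the scale ratio.
16.7 ÷ 1.106⁵ = 16.7 ÷ 1.65491 ≈ 10.09

10.09pt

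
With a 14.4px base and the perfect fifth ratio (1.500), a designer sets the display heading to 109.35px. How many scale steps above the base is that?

5

1.500ⁿ = 109.35 / 14.4 = 7.5937
n = ln(7.5937) / ln(1.500) = 2.0273 / 0.4055 ≈ 5.00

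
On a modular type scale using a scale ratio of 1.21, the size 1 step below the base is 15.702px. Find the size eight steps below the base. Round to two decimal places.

15.702 ÷ 1.21⁷ = 15.702 ÷ 3.79750 ≈ 4.135

4.13px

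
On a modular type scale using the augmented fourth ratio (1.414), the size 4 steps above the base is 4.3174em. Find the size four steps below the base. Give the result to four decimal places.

0.2702em

4.3174 ÷ 1.414⁸ = 4.3174 ÷ 15.98068 ≈ 0.2702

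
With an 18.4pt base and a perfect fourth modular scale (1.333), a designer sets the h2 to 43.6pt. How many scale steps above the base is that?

3

1.333ⁿ = 43.6 / 18.4 = 2.3696
n = ln(2.3696) / ln(1.333) = 0.8627 / 0.2874 ≈ 3.00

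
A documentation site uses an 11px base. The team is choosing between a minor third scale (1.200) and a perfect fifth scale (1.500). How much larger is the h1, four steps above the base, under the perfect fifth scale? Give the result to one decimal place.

Minor third: 11.0 × 1.200⁴ = 22.810px
Perfect fifth: 11.0 × 1.500⁴ = 55.688px
Difference: 55.688 − 22.810 = 32.878px

32.9px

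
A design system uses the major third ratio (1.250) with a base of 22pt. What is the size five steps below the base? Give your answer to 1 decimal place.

7.2pt

22.0 ÷ 1.250⁵ = 22.0 ÷ 3.05176 ≈ 7.21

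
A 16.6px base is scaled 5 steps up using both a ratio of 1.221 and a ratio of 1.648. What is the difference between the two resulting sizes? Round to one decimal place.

At 1.221: 16.6 × 1.221⁵ = 45.049px
At 1.648: 16.6 × 1.648⁵ = 201.787px
Difference: 201.787 − 45.049 = 156.738px

156.7px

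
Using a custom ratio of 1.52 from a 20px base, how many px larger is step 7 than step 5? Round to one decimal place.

Step 5: 20.0 × 1.52⁵ = 162.274px
Step 7: 20.0 × 1.52⁷ = 374.917px
Difference: 374.917 − 162.274 = 212.643px

212.6px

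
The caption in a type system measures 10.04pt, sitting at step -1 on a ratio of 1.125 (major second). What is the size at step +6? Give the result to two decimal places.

22.90pt

Moving from step -1 to step +6 is 7 steps up, so multiply by r⁷.
10.04 × 1.125⁷ = 10.04 × 2.28070 ≈ 22.898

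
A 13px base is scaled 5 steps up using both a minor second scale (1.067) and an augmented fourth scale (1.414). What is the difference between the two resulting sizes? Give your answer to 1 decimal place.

Minor second: 13.0 × 1.067⁵ = 17.979px
Augmented fourth: 13.0 × 1.414⁵ = 73.484px
Difference: 73.484 − 17.979 = 55.505px

55.5px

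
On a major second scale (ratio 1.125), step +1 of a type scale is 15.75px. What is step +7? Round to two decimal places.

Moving from step +1 to step +7 is 6 steps up, so multiply by r⁶.
15.75 × 1.125⁶ = 15.75 × 2.02729 ≈ 31.930

31.93px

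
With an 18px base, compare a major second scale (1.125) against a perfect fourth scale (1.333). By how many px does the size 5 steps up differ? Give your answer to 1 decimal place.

43.3px

Major second: 18.0 × 1.125⁵ = 32.437px
Perfect fourth: 18.0 × 1.333⁵ = 75.757px
Difference: 75.757 − 32.437 = 43.320px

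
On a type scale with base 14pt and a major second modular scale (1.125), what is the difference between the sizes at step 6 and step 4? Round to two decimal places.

5.96pt

Step 4: 14.0 × 1.125⁴ = 22.4253pt
Step 6: 14.0 × 1.125⁶ = 28.3820pt
Difference: 28.3820 − 22.4253 = 5.9567pt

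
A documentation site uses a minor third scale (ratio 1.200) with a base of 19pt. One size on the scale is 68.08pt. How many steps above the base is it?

7

1.200ⁿ = 68.08 / 19 = 3.5832
n = ln(3.5832) / ln(1.200) = 1.2762 / 0.1823 ≈ 7.00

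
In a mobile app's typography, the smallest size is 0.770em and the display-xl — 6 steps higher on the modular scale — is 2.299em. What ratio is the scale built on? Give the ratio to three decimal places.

1.200

r⁶ = 2.299 / 0.770, so r = (2.299/0.770)^(1/6).
r = 2.9857^(1/6) ≈ 1.2000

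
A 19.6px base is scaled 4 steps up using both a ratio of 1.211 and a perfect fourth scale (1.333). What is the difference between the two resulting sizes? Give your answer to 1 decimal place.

At 1.211: 19.6 × 1.211⁴ = 42.153px
Perfect fourth: 19.6 × 1.333⁴ = 61.884px
Difference: 61.884 − 42.153 = 19.731px

19.7px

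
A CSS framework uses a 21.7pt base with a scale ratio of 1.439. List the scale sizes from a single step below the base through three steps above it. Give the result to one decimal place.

Step -1: 21.7 ÷ 1.439 = 15.1
Step 0: 21.7pt
Step 1: 21.7 × 1.439 = 31.2
Step 2: 21.7 × 1.439² = 44.9
Step 3: 21.7 × 1.439³ = 64.7

15.1pt, 21.7pt, 31.2pt, 44.9pt, 64.7pt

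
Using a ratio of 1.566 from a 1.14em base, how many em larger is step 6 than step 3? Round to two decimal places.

12.44em

Step 3: 1.14 × 1.566³ = 4.3780em
Step 6: 1.14 × 1.566⁶ = 16.8134em
Difference: 16.8134 − 4.3780 = 12.4354em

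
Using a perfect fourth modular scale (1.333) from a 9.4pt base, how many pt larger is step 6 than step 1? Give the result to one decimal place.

Step 1: 9.4 × 1.333 = 12.530pt
Step 6: 9.4 × 1.333⁶ = 52.736pt
Difference: 52.736 − 12.530 = 40.206pt

40.2pt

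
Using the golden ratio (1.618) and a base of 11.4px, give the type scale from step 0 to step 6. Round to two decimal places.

Step 0: 11.4px
Step 1: 11.4 × 1.618 = 18.45
Step 2: 11.4 × 1.618² = 29.84
Step 3: 11.4 × 1.618³ = 48.29
Step 4: 11.4 × 1.618⁴ = 78.13
Step 5: 11.4 × 1.618⁵ = 126.41
Step 6: 11.4 × 1.618⁶ = 204.54

11.40px, 18.45px, 29.84px, 48.29px, 78.13px, 126.41px, 204.54px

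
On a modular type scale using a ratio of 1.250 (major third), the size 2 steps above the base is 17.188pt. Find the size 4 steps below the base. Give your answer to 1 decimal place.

4.5pt

17.188 ÷ 1.250⁶ = 17.188 ÷ 3.81470 ≈ 4.506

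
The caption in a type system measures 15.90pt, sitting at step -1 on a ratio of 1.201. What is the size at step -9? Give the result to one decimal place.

3.7pt

Moving from step -1 to step -9 is 8 steps down, so divide by r⁸.
15.90 ÷ 1.201⁸ = 15.90 ÷ 4.32857 ≈ 3.673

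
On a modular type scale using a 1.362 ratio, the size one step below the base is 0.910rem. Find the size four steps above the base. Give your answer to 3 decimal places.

Moving from step -1 to step +4 is 5 steps up, so multiply by r⁵.
0.910 × 1.362⁵ = 0.910 × 4.68690 ≈ 4.265

4.265rem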